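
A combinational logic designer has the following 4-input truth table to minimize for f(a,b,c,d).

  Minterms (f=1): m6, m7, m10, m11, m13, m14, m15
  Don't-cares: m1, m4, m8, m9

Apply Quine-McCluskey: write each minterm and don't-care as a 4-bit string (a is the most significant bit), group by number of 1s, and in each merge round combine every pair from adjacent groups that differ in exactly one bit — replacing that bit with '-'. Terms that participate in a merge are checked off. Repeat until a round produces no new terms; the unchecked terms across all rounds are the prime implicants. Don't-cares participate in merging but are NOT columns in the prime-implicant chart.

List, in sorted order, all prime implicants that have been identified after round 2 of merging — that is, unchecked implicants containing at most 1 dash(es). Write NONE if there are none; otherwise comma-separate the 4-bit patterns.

size-2^0 implicants → 0001(✓)  0100(✓)  0110(✓)  0111(✓)  1000(✓)  1001(✓)  1010(✓)  1011(✓)  1101(✓)  1110(✓)  1111(✓)
size-2^1 implicants → -001  -110(✓)  -111(✓)  01-0  011-(✓)  1-01(✓)  1-10(✓)  1-11(✓)  10-0(✓)  10-1(✓)  100-(✓)  101-(✓)  11-1(✓)  111-(✓)
size-2^2 implicants → -11-  1--1  1-1-  10--
Unchecked terms (primes): -001, -11-, 01-0, 1--1, 1-1-, 10--

-001, 01-0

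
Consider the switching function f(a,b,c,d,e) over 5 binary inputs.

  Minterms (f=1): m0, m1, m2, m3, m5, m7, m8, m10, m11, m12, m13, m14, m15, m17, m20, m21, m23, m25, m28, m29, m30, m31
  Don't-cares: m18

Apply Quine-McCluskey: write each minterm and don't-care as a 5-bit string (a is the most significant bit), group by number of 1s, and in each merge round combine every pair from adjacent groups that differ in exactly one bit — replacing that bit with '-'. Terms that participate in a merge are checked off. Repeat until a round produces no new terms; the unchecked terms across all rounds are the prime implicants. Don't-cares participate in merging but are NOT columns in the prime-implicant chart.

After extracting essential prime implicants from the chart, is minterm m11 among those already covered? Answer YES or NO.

size-2^0 implicants → 00000(✓)  00001(✓)  00010(✓)  00011(✓)  00101(✓)  00111(✓)  01000(✓)  01010(✓)  01011(✓)  01100(✓)  01101(✓)  01110(✓)  01111(✓)  10001(✓)  10010(✓)  10100(✓)  10101(✓)  10111(✓)  11001(✓)  11100(✓)  11101(✓)  11110(✓)  11111(✓)
size-2^1 implicants → -0001(✓)  -0010  -0101(✓)  -0111(✓)  -1100(✓)  -1101(✓)  -1110(✓)  -1111(✓)  0-000(✓)  0-010(✓)  0-011(✓)  0-101(✓)  0-111(✓)  00-01(✓)  00-11(✓)  000-0(✓)  000-1(✓)  0000-(✓)  0001-(✓)  001-1(✓)  01-00(✓)  01-10(✓)  01-11(✓)  010-0(✓)  0101-(✓)  011-0(✓)  011-1(✓)  0110-(✓)  0111-(✓)  1-001(✓)  1-100(✓)  1-101(✓)  1-111(✓)  10-01(✓)  101-1(✓)  1010-(✓)  11-01(✓)  111-0(✓)  111-1(✓)  1110-(✓)  1111-(✓)
size-2^2 implicants → --101(✓)  --111(✓)  -0-01  -01-1(✓)  -11-0(✓)  -11-1(✓)  -110-(✓)  -111-(✓)  0--11  0-0-0  0-01-  0-1-1(✓)  00--1  000--  01--0  01-1-  011--(✓)  1--01  1-1-1(✓)  1-10-  111--(✓)
size-2^3 implicants → --1-1  -11--
Unchecked terms (primes): --1-1, -0-01, -0010, -11--, 0--11, 0-0-0, 0-01-, 00--1, 000--, 01--0, 01-1-, 1--01, 1-10-
Minterm coverage:
  m0 ⊆ 0-0-0,000--
  m1 ⊆ -0-01,00--1,000--
  m2 ⊆ -0010,0-0-0,0-01-,000--
  m3 ⊆ 0--11,0-01-,00--1,000--
  m5 ⊆ --1-1,-0-01,00--1
  m7 ⊆ --1-1,0--11,00--1
  m8 ⊆ 0-0-0,01--0
  m10 ⊆ 0-0-0,0-01-,01--0,01-1-
  m11 ⊆ 0--11,0-01-,01-1-
  m12 ⊆ -11--,01--0
  m13 ⊆ --1-1,-11--
  m14 ⊆ -11--,01--0,01-1-
  m15 ⊆ --1-1,-11--,0--11,01-1-
  m17 ⊆ -0-01,1--01
  m20 ⊆ 1-10- [E]
  m21 ⊆ --1-1,-0-01,1--01,1-10-
  m23 ⊆ --1-1 [E]
  m25 ⊆ 1--01 [E]
  m28 ⊆ -11--,1-10-
  m29 ⊆ --1-1,-11--,1--01,1-10-
  m30 ⊆ -11-- [E]
  m31 ⊆ --1-1,-11--
E = {--1-1, -11--, 1--01, 1-10-}

NO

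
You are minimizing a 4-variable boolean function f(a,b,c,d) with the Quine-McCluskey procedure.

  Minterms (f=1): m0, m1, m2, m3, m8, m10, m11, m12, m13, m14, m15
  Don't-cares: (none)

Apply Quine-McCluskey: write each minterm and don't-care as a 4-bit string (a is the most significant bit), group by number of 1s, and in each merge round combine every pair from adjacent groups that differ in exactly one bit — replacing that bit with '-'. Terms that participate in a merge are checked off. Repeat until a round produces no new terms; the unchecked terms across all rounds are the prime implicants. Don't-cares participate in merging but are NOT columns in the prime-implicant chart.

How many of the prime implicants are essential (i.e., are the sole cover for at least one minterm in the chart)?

2

Round 0: 0000✓ 0001✓ 0010✓ 0011✓ 1000✓ 1010✓ 1011✓ 1100✓ 1101✓ 1110✓ 1111✓
Round 1: -000✓ -010✓ -011✓ 00-0✓ 00-1✓ 000-✓ 001-✓ 1-00✓ 1-10✓ 1-11✓ 10-0✓ 101-✓ 11-0✓ 11-1✓ 110-✓ 111-✓
Round 2: -0-0 -01- 00-- 1--0 1-1- 11--
PIs = {-0-0, -01-, 00--, 1--0, 1-1-, 11--}
Coverage chart:
  m0: -0-0,00--
  m1: 00-- ←essential
  m2: -0-0,-01-,00--
  m3: -01-,00--
  m8: -0-0,1--0
  m10: -0-0,-01-,1--0,1-1-
  m11: -01-,1-1-
  m12: 1--0,11--
  m13: 11-- ←essential
  m14: 1--0,1-1-,11--
  m15: 1-1-,11--
Essential: 00--, 11--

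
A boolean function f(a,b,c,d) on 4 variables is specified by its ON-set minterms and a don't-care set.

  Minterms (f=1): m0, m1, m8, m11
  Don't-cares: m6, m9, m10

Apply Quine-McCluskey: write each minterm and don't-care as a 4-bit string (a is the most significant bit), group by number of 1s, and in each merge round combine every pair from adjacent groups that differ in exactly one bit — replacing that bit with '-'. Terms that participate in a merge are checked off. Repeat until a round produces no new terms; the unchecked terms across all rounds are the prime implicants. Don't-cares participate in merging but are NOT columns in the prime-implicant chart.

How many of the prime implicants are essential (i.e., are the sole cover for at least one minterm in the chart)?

Round 0: 0000✓ 0001✓ 0110 1000✓ 1001✓ 1010✓ 1011✓
Round 1: -000✓ -001✓ 000-✓ 10-0✓ 10-1✓ 100-✓ 101-✓
Round 2: -00- 10--
PIs = {-00-, 0110, 10--}
Coverage chart:
  m0: -00- ←essential
  m1: -00- ←essential
  m8: -00-,10--
  m11: 10-- ←essential
Essential: -00-, 10--

2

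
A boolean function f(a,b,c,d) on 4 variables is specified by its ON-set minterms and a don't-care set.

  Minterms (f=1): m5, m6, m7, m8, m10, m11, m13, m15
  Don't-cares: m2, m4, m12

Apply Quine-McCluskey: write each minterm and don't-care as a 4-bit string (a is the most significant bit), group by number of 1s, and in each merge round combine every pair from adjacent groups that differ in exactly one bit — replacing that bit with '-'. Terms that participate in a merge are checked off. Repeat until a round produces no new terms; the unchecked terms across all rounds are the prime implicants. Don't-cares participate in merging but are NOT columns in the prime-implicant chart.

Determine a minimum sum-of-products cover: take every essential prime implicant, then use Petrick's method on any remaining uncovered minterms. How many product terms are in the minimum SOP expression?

4

size-2^0 implicants → 0010(✓)  0100(✓)  0101(✓)  0110(✓)  0111(✓)  1000(✓)  1010(✓)  1011(✓)  1100(✓)  1101(✓)  1111(✓)
size-2^1 implicants → -010  -100(✓)  -101(✓)  -111(✓)  0-10  01-0(✓)  01-1(✓)  010-(✓)  011-(✓)  1-00  1-11  10-0  101-  11-1(✓)  110-(✓)
size-2^2 implicants → -1-1  -10-  01--
Unchecked terms (primes): -010, -1-1, -10-, 0-10, 01--, 1-00, 1-11, 10-0, 101-
Minterm coverage:
  m5 ⊆ -1-1,-10-,01--
  m6 ⊆ 0-10,01--
  m7 ⊆ -1-1,01--
  m8 ⊆ 1-00,10-0
  m10 ⊆ -010,10-0,101-
  m11 ⊆ 1-11,101-
  m13 ⊆ -1-1,-10-
  m15 ⊆ -1-1,1-11
(no essential prime implicants)
Petrick residual → -1-1, 0-10, 1-00, 101-
Cover = bd + a'cd' + ac'd' + ab'c  |cover|=4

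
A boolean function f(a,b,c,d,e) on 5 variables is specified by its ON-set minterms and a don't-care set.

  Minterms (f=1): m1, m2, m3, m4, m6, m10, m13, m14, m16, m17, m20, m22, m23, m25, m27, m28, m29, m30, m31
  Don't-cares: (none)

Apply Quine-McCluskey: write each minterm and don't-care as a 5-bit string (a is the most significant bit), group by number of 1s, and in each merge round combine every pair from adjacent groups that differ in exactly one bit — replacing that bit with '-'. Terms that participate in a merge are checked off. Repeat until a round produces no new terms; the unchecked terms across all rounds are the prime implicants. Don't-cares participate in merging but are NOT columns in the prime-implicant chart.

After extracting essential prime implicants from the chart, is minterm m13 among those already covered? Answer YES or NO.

[col 0] 00001*, 00010*, 00011*, 00100*, 00110*, 01010*, 01101*, 01110*, 10000*, 10001*, 10100*, 10110*, 10111*, 11001*, 11011*, 11100*, 11101*, 11110*, 11111*
[col 1] -0001, -0100*, -0110*, -1101, -1110*, 0-010*, 0-110*, 00-10*, 000-1, 0001-, 001-0*, 01-10*, 1-001, 1-100*, 1-110*, 1-111*, 10-00, 1000-, 101-0*, 1011-*, 11-01*, 11-11*, 110-1*, 111-0*, 111-1*, 1110-*, 1111-*
[col 2] --110, -01-0, 0--10, 1-1-0, 1-11-, 11--1, 111--
Prime implicants: --110, -0001, -01-0, -1101, 0--10, 000-1, 0001-, 1-001, 1-1-0, 1-11-, 10-00, 1000-, 11--1, 111--
PI chart (minterm → PIs covering it):
  1 | -0001,000-1
  2 | 0--10,0001-
  3 | 000-1,0001-
  4 | -01-0  (sole → essential)
  6 | --110,-01-0,0--10
  10 | 0--10  (sole → essential)
  13 | -1101  (sole → essential)
  14 | --110,0--10
  16 | 10-00,1000-
  17 | -0001,1-001,1000-
  20 | -01-0,1-1-0,10-00
  22 | --110,-01-0,1-1-0,1-11-
  23 | 1-11-  (sole → essential)
  25 | 1-001,11--1
  27 | 11--1  (sole → essential)
  28 | 1-1-0,111--
  29 | -1101,11--1,111--
  30 | --110,1-1-0,1-11-,111--
  31 | 1-11-,11--1,111--
Essential prime implicants: -01-0, -1101, 0--10, 1-11-, 11--1

YES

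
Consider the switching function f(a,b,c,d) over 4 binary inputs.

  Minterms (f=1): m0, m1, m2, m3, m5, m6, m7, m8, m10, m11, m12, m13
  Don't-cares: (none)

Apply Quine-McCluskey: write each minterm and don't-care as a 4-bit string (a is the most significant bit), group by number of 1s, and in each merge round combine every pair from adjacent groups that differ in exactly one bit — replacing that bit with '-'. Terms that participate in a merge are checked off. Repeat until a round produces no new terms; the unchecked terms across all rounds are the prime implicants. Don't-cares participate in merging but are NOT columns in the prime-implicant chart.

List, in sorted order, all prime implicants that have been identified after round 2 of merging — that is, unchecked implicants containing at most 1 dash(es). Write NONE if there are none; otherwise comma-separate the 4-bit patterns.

[col 0] 0000*, 0001*, 0010*, 0011*, 0101*, 0110*, 0111*, 1000*, 1010*, 1011*, 1100*, 1101*
[col 1] -000*, -010*, -011*, -101, 0-01*, 0-10*, 0-11*, 00-0*, 00-1*, 000-*, 001-*, 01-1*, 011-*, 1-00, 10-0*, 101-*, 110-
[col 2] -0-0, -01-, 0--1, 0-1-, 00--
Prime implicants: -0-0, -01-, -101, 0--1, 0-1-, 00--, 1-00, 110-

-101, 1-00, 110-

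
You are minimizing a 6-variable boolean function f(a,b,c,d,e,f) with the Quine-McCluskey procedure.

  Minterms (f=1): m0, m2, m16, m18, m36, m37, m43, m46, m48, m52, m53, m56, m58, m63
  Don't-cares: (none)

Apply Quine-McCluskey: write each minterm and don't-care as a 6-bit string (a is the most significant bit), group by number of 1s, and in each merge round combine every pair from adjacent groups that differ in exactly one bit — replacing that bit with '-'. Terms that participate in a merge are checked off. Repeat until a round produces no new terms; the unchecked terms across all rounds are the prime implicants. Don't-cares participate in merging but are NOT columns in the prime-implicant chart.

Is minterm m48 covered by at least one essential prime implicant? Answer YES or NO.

NO

size-2^0 implicants → 000000(✓)  000010(✓)  010000(✓)  010010(✓)  100100(✓)  100101(✓)  101011  101110  110000(✓)  110100(✓)  110101(✓)  111000(✓)  111010(✓)  111111
size-2^1 implicants → -10000  0-0000(✓)  0-0010(✓)  0000-0(✓)  0100-0(✓)  1-0100(✓)  1-0101(✓)  10010-(✓)  11-000  110-00  11010-(✓)  1110-0
size-2^2 implicants → 0-00-0  1-010-
Unchecked terms (primes): -10000, 0-00-0, 1-010-, 101011, 101110, 11-000, 110-00, 1110-0, 111111
Minterm coverage:
  m0 ⊆ 0-00-0 [E]
  m2 ⊆ 0-00-0 [E]
  m16 ⊆ -10000,0-00-0
  m18 ⊆ 0-00-0 [E]
  m36 ⊆ 1-010- [E]
  m37 ⊆ 1-010- [E]
  m43 ⊆ 101011 [E]
  m46 ⊆ 101110 [E]
  m48 ⊆ -10000,11-000,110-00
  m52 ⊆ 1-010-,110-00
  m53 ⊆ 1-010- [E]
  m56 ⊆ 11-000,1110-0
  m58 ⊆ 1110-0 [E]
  m63 ⊆ 111111 [E]
E = {0-00-0, 1-010-, 101011, 101110, 1110-0, 111111}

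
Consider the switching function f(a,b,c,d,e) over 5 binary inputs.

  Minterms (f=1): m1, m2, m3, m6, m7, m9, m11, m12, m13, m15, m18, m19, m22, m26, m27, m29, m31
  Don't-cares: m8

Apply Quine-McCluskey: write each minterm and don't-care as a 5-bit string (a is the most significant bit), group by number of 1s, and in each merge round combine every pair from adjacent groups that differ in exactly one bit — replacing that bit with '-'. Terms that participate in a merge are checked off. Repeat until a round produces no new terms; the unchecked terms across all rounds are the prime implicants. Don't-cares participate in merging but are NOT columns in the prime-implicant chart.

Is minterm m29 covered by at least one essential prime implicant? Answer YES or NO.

[col 0] 00001*, 00010*, 00011*, 00110*, 00111*, 01000*, 01001*, 01011*, 01100*, 01101*, 01111*, 10010*, 10011*, 10110*, 11010*, 11011*, 11101*, 11111*
[col 1] -0010*, -0011*, -0110*, -1011*, -1101*, -1111*, 0-001*, 0-011*, 0-111*, 00-10*, 00-11*, 000-1*, 0001-*, 0011-*, 01-00*, 01-01*, 01-11*, 010-1*, 0100-*, 011-1*, 0110-*, 1-010*, 1-011*, 10-10*, 1001-*, 11-11*, 1101-*, 111-1*
[col 2] --011, -0-10, -001-, -1-11, -11-1, 0--11, 0-0-1, 00-1-, 01--1, 01-0-, 1-01-
Prime implicants: --011, -0-10, -001-, -1-11, -11-1, 0--11, 0-0-1, 00-1-, 01--1, 01-0-, 1-01-
PI chart (minterm → PIs covering it):
  1 | 0-0-1  (sole → essential)
  2 | -0-10,-001-,00-1-
  3 | --011,-001-,0--11,0-0-1,00-1-
  6 | -0-10,00-1-
  7 | 0--11,00-1-
  9 | 0-0-1,01--1,01-0-
  11 | --011,-1-11,0--11,0-0-1,01--1
  12 | 01-0-  (sole → essential)
  13 | -11-1,01--1,01-0-
  15 | -1-11,-11-1,0--11,01--1
  18 | -0-10,-001-,1-01-
  19 | --011,-001-,1-01-
  22 | -0-10  (sole → essential)
  26 | 1-01-  (sole → essential)
  27 | --011,-1-11,1-01-
  29 | -11-1  (sole → essential)
  31 | -1-11,-11-1
Essential prime implicants: -0-10, -11-1, 0-0-1, 01-0-, 1-01-

YES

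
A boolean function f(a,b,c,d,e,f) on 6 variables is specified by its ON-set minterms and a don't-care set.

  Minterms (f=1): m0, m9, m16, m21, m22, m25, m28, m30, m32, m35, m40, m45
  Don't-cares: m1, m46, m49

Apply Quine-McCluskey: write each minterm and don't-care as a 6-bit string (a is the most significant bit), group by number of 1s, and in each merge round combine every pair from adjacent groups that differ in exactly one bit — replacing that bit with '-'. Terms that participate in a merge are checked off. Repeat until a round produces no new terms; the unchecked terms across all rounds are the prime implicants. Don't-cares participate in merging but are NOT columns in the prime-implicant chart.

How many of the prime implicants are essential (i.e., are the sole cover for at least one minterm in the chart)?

8

[col 0] 000000*, 000001*, 001001*, 010000*, 010101, 010110*, 011001*, 011100*, 011110*, 100000*, 100011, 101000*, 101101, 101110, 110001
[col 1] -00000, 0-0000, 0-1001, 00-001, 00000-, 01-110, 0111-0, 10-000
Prime implicants: -00000, 0-0000, 0-1001, 00-001, 00000-, 01-110, 010101, 0111-0, 10-000, 100011, 101101, 101110, 110001
PI chart (minterm → PIs covering it):
  0 | -00000,0-0000,00000-
  9 | 0-1001,00-001
  16 | 0-0000  (sole → essential)
  21 | 010101  (sole → essential)
  22 | 01-110  (sole → essential)
  25 | 0-1001  (sole → essential)
  28 | 0111-0  (sole → essential)
  30 | 01-110,0111-0
  32 | -00000,10-000
  35 | 100011  (sole → essential)
  40 | 10-000  (sole → essential)
  45 | 101101  (sole → essential)
Essential prime implicants: 0-0000, 0-1001, 01-110, 010101, 0111-0, 10-000, 100011, 101101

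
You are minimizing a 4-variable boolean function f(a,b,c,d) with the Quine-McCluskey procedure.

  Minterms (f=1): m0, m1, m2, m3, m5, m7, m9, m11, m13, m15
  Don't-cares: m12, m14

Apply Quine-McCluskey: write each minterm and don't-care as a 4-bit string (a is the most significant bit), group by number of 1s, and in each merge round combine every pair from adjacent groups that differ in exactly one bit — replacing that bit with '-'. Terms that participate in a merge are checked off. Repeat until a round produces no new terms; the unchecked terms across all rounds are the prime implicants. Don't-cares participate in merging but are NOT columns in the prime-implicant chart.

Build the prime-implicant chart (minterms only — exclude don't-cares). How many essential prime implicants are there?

Round 0: 0000✓ 0001✓ 0010✓ 0011✓ 0101✓ 0111✓ 1001✓ 1011✓ 1100✓ 1101✓ 1110✓ 1111✓
Round 1: -001✓ -011✓ -101✓ -111✓ 0-01✓ 0-11✓ 00-0✓ 00-1✓ 000-✓ 001-✓ 01-1✓ 1-01✓ 1-11✓ 10-1✓ 11-0✓ 11-1✓ 110-✓ 111-✓
Round 2: --01✓ --11✓ -0-1✓ -1-1✓ 0--1✓ 00-- 1--1✓ 11--
Round 3: ---1
PIs = {---1, 00--, 11--}
Coverage chart:
  m0: 00-- ←essential
  m1: ---1,00--
  m2: 00-- ←essential
  m3: ---1,00--
  m5: ---1 ←essential
  m7: ---1 ←essential
  m9: ---1 ←essential
  m11: ---1 ←essential
  m13: ---1,11--
  m15: ---1,11--
Essential: ---1, 00--

2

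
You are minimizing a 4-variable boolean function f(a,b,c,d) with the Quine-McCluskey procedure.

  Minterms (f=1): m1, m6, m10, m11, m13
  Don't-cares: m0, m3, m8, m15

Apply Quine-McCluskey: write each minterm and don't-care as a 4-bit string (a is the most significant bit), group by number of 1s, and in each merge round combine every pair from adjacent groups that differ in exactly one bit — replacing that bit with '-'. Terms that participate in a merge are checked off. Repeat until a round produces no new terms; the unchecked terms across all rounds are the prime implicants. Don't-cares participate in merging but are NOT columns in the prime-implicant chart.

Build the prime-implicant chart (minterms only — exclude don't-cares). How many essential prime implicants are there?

2

Round 0: 0000✓ 0001✓ 0011✓ 0110 1000✓ 1010✓ 1011✓ 1101✓ 1111✓
Round 1: -000 -011 00-1 000- 1-11 10-0 101- 11-1
PIs = {-000, -011, 00-1, 000-, 0110, 1-11, 10-0, 101-, 11-1}
Coverage chart:
  m1: 00-1,000-
  m6: 0110 ←essential
  m10: 10-0,101-
  m11: -011,1-11,101-
  m13: 11-1 ←essential
Essential: 0110, 11-1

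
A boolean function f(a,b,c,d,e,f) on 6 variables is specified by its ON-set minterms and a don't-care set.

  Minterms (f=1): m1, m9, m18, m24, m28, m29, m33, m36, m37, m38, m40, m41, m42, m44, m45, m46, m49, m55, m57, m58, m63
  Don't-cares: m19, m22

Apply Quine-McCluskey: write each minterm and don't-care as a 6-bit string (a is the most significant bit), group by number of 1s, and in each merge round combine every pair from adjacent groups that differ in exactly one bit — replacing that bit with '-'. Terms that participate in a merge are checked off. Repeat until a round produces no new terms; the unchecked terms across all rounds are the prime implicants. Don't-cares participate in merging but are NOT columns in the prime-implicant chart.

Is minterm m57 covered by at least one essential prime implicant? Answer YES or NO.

YES

[col 0] 000001*, 001001*, 010010*, 010011*, 010110*, 011000*, 011100*, 011101*, 100001*, 100100*, 100101*, 100110*, 101000*, 101001*, 101010*, 101100*, 101101*, 101110*, 110001*, 110111*, 111001*, 111010*, 111111*
[col 1] -00001*, -01001*, 00-001*, 010-10, 01001-, 011-00, 01110-, 1-0001*, 1-1001*, 1-1010, 10-001*, 10-100*, 10-101*, 10-110*, 100-01*, 1001-0*, 10010-*, 101-00*, 101-01*, 101-10*, 1010-0*, 10100-*, 1011-0*, 10110-*, 11-001*, 11-111
[col 2] -0-001, 1--001, 10--01, 10-1-0, 10-10-, 101--0, 101-0-
Prime implicants: -0-001, 010-10, 01001-, 011-00, 01110-, 1--001, 1-1010, 10--01, 10-1-0, 10-10-, 101--0, 101-0-, 11-111
PI chart (minterm → PIs covering it):
  1 | -0-001  (sole → essential)
  9 | -0-001  (sole → essential)
  18 | 010-10,01001-
  24 | 011-00  (sole → essential)
  28 | 011-00,01110-
  29 | 01110-  (sole → essential)
  33 | -0-001,1--001,10--01
  36 | 10-1-0,10-10-
  37 | 10--01,10-10-
  38 | 10-1-0  (sole → essential)
  40 | 101--0,101-0-
  41 | -0-001,1--001,10--01,101-0-
  42 | 1-1010,101--0
  44 | 10-1-0,10-10-,101--0,101-0-
  45 | 10--01,10-10-,101-0-
  46 | 10-1-0,101--0
  49 | 1--001  (sole → essential)
  55 | 11-111  (sole → essential)
  57 | 1--001  (sole → essential)
  58 | 1-1010  (sole → essential)
  63 | 11-111  (sole → essential)
Essential prime implicants: -0-001, 011-00, 01110-, 1--001, 1-1010, 10-1-0, 11-111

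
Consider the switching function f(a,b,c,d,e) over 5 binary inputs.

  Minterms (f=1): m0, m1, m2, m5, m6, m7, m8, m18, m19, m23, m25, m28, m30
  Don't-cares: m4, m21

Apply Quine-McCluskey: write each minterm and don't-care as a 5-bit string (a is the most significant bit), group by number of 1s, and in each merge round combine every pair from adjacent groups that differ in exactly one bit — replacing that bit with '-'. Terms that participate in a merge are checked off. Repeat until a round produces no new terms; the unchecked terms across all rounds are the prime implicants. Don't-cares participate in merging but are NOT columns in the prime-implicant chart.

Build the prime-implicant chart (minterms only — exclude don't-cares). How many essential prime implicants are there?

size-2^0 implicants → 00000(✓)  00001(✓)  00010(✓)  00100(✓)  00101(✓)  00110(✓)  00111(✓)  01000(✓)  10010(✓)  10011(✓)  10101(✓)  10111(✓)  11001  11100(✓)  11110(✓)
size-2^1 implicants → -0010  -0101(✓)  -0111(✓)  0-000  00-00(✓)  00-01(✓)  00-10(✓)  000-0(✓)  0000-(✓)  001-0(✓)  001-1(✓)  0010-(✓)  0011-(✓)  10-11  1001-  101-1(✓)  111-0
size-2^2 implicants → -01-1  00--0  00-0-  001--
Unchecked terms (primes): -0010, -01-1, 0-000, 00--0, 00-0-, 001--, 10-11, 1001-, 11001, 111-0
Minterm coverage:
  m0 ⊆ 0-000,00--0,00-0-
  m1 ⊆ 00-0- [E]
  m2 ⊆ -0010,00--0
  m5 ⊆ -01-1,00-0-,001--
  m6 ⊆ 00--0,001--
  m7 ⊆ -01-1,001--
  m8 ⊆ 0-000 [E]
  m18 ⊆ -0010,1001-
  m19 ⊆ 10-11,1001-
  m23 ⊆ -01-1,10-11
  m25 ⊆ 11001 [E]
  m28 ⊆ 111-0 [E]
  m30 ⊆ 111-0 [E]
E = {0-000, 00-0-, 11001, 111-0}

4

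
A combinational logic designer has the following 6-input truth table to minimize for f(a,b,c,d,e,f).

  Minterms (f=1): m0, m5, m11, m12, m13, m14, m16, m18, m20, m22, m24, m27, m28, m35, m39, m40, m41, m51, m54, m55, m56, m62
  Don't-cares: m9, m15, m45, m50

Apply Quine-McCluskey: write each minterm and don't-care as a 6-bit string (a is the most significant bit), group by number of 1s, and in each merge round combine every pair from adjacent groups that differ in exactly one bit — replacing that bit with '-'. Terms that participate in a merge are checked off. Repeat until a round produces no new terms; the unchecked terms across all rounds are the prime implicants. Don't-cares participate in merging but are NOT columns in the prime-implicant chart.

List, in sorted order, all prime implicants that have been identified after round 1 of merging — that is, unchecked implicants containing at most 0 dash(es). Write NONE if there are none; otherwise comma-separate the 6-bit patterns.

size-2^0 implicants → 000000(✓)  000101(✓)  001001(✓)  001011(✓)  001100(✓)  001101(✓)  001110(✓)  001111(✓)  010000(✓)  010010(✓)  010100(✓)  010110(✓)  011000(✓)  011011(✓)  011100(✓)  100011(✓)  100111(✓)  101000(✓)  101001(✓)  101101(✓)  110010(✓)  110011(✓)  110110(✓)  110111(✓)  111000(✓)  111110(✓)
size-2^1 implicants → -01001(✓)  -01101(✓)  -10010(✓)  -10110(✓)  -11000  0-0000  0-1011  0-1100  00-101  001-01(✓)  001-11(✓)  0010-1(✓)  0011-0(✓)  0011-1(✓)  00110-(✓)  00111-(✓)  01-000(✓)  01-100(✓)  010-00(✓)  010-10(✓)  0100-0(✓)  0101-0(✓)  011-00(✓)  1-0011(✓)  1-0111(✓)  1-1000  100-11(✓)  101-01(✓)  10100-  11-110  110-10(✓)  110-11(✓)  11001-(✓)  11011-(✓)
size-2^2 implicants → -01-01  -10-10  001--1  0011--  01--00  010--0  1-0-11  110-1-
Unchecked terms (primes): -01-01, -10-10, -11000, 0-0000, 0-1011, 0-1100, 00-101, 001--1, 0011--, 01--00, 010--0, 1-0-11, 1-1000, 10100-, 11-110, 110-1-

NONE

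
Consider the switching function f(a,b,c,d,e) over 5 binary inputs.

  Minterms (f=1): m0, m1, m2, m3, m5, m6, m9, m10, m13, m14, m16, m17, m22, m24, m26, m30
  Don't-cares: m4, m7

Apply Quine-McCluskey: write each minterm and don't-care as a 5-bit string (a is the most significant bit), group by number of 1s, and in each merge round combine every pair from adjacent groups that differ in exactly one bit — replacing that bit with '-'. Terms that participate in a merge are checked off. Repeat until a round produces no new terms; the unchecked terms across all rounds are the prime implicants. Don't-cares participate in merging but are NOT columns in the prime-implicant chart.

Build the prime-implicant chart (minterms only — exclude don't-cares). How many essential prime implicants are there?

[col 0] 00000*, 00001*, 00010*, 00011*, 00100*, 00101*, 00110*, 00111*, 01001*, 01010*, 01101*, 01110*, 10000*, 10001*, 10110*, 11000*, 11010*, 11110*
[col 1] -0000*, -0001*, -0110*, -1010*, -1110*, 0-001*, 0-010*, 0-101*, 0-110*, 00-00*, 00-01*, 00-10*, 00-11*, 000-0*, 000-1*, 0000-*, 0001-*, 001-0*, 001-1*, 0010-*, 0011-*, 01-01*, 01-10*, 1-000, 1-110*, 1000-*, 11-10*, 110-0
[col 2] --110, -000-, -1-10, 0--01, 0--10, 00--0*, 00--1*, 00-0-*, 00-1-*, 000--*, 001--*
[col 3] 00---
Prime implicants: --110, -000-, -1-10, 0--01, 0--10, 00---, 1-000, 110-0
PI chart (minterm → PIs covering it):
  0 | -000-,00---
  1 | -000-,0--01,00---
  2 | 0--10,00---
  3 | 00---  (sole → essential)
  5 | 0--01,00---
  6 | --110,0--10,00---
  9 | 0--01  (sole → essential)
  10 | -1-10,0--10
  13 | 0--01  (sole → essential)
  14 | --110,-1-10,0--10
  16 | -000-,1-000
  17 | -000-  (sole → essential)
  22 | --110  (sole → essential)
  24 | 1-000,110-0
  26 | -1-10,110-0
  30 | --110,-1-10
Essential prime implicants: --110, -000-, 0--01, 00---

4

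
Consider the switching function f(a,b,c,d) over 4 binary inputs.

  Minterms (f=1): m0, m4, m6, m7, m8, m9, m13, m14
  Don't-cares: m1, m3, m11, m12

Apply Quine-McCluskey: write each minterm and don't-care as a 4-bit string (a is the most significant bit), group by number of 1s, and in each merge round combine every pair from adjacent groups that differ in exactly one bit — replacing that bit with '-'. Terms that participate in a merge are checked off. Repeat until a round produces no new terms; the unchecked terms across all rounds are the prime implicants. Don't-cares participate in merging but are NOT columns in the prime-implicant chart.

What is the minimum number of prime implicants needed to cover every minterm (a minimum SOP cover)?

[col 0] 0000*, 0001*, 0011*, 0100*, 0110*, 0111*, 1000*, 1001*, 1011*, 1100*, 1101*, 1110*
[col 1] -000*, -001*, -011*, -100*, -110*, 0-00*, 0-11, 00-1*, 000-*, 01-0*, 011-, 1-00*, 1-01*, 10-1*, 100-*, 11-0*, 110-*
[col 2] --00, -0-1, -00-, -1-0, 1-0-
Prime implicants: --00, -0-1, -00-, -1-0, 0-11, 011-, 1-0-
PI chart (minterm → PIs covering it):
  0 | --00,-00-
  4 | --00,-1-0
  6 | -1-0,011-
  7 | 0-11,011-
  8 | --00,-00-,1-0-
  9 | -0-1,-00-,1-0-
  13 | 1-0-  (sole → essential)
  14 | -1-0  (sole → essential)
Essential prime implicants: -1-0, 1-0-
Petrick residual → --00, 0-11
Minimum SOP uses 4 PIs: c'd' + bd' + a'cd + ac'

4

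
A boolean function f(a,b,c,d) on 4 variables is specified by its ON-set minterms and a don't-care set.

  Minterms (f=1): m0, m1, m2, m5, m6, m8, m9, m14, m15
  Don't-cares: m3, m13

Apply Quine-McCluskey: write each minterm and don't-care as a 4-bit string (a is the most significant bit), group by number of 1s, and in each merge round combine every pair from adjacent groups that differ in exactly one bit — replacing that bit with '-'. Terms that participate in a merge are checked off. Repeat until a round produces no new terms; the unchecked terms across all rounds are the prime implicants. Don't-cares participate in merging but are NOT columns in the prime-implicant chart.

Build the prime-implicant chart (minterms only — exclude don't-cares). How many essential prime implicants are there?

2

[col 0] 0000*, 0001*, 0010*, 0011*, 0101*, 0110*, 1000*, 1001*, 1101*, 1110*, 1111*
[col 1] -000*, -001*, -101*, -110, 0-01*, 0-10, 00-0*, 00-1*, 000-*, 001-*, 1-01*, 100-*, 11-1, 111-
[col 2] --01, -00-, 00--
Prime implicants: --01, -00-, -110, 0-10, 00--, 11-1, 111-
PI chart (minterm → PIs covering it):
  0 | -00-,00--
  1 | --01,-00-,00--
  2 | 0-10,00--
  5 | --01  (sole → essential)
  6 | -110,0-10
  8 | -00-  (sole → essential)
  9 | --01,-00-
  14 | -110,111-
  15 | 11-1,111-
Essential prime implicants: --01, -00-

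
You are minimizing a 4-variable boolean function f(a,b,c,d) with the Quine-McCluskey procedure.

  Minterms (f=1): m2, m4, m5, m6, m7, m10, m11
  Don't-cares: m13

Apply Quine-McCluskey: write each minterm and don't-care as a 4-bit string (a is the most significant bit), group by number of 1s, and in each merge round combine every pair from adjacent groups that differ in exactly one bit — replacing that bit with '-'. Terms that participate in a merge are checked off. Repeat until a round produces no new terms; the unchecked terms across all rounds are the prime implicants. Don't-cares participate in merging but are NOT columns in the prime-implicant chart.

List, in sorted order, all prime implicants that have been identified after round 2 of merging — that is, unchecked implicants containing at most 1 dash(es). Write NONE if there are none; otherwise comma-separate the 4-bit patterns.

-010, -101, 0-10, 101-

[col 0] 0010*, 0100*, 0101*, 0110*, 0111*, 1010*, 1011*, 1101*
[col 1] -010, -101, 0-10, 01-0*, 01-1*, 010-*, 011-*, 101-
[col 2] 01--
Prime implicants: -010, -101, 0-10, 01--, 101-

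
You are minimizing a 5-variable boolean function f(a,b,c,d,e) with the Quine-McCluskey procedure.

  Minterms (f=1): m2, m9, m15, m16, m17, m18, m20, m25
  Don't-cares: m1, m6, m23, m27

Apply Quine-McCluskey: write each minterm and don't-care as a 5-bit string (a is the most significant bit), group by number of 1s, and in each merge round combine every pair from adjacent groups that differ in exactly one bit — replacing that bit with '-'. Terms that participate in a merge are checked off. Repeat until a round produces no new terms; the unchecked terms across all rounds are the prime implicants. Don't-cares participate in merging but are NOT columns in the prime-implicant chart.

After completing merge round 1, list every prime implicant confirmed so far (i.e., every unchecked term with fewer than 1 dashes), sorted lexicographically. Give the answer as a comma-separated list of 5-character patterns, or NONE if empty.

01111, 10111

size-2^0 implicants → 00001(✓)  00010(✓)  00110(✓)  01001(✓)  01111  10000(✓)  10001(✓)  10010(✓)  10100(✓)  10111  11001(✓)  11011(✓)
size-2^1 implicants → -0001(✓)  -0010  -1001(✓)  0-001(✓)  00-10  1-001(✓)  10-00  100-0  1000-  110-1
size-2^2 implicants → --001
Unchecked terms (primes): --001, -0010, 00-10, 01111, 10-00, 100-0, 1000-, 10111, 110-1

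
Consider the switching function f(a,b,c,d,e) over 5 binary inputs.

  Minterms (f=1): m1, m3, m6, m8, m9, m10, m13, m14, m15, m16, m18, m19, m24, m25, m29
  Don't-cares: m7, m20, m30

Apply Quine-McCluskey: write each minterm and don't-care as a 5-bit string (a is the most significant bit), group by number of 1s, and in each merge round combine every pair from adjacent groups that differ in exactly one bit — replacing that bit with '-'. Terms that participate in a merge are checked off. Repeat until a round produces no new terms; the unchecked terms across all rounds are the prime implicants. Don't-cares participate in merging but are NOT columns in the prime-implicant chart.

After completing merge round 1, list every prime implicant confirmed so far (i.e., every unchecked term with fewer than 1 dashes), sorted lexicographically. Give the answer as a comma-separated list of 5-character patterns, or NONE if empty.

NONE

Round 0: 00001✓ 00011✓ 00110✓ 00111✓ 01000✓ 01001✓ 01010✓ 01101✓ 01110✓ 01111✓ 10000✓ 10010✓ 10011✓ 10100✓ 11000✓ 11001✓ 11101✓ 11110✓
Round 1: -0011 -1000✓ -1001✓ -1101✓ -1110 0-001 0-110✓ 0-111✓ 00-11 000-1 0011-✓ 01-01✓ 01-10 010-0 0100-✓ 011-1 0111-✓ 1-000 10-00 100-0 1001- 11-01✓ 1100-✓
Round 2: -1-01 -100- 0-11-
PIs = {-0011, -1-01, -100-, -1110, 0-001, 0-11-, 00-11, 000-1, 01-10, 010-0, 011-1, 1-000, 10-00, 100-0, 1001-}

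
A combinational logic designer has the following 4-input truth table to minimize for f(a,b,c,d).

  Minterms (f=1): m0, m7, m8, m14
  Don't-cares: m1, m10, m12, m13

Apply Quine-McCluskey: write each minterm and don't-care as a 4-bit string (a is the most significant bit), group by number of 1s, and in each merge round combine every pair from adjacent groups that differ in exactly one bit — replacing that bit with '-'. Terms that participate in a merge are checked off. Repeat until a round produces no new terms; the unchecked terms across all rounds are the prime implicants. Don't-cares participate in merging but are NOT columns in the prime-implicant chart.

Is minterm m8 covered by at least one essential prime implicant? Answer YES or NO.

YES

[col 0] 0000*, 0001*, 0111, 1000*, 1010*, 1100*, 1101*, 1110*
[col 1] -000, 000-, 1-00*, 1-10*, 10-0*, 11-0*, 110-
[col 2] 1--0
Prime implicants: -000, 000-, 0111, 1--0, 110-
PI chart (minterm → PIs covering it):
  0 | -000,000-
  7 | 0111  (sole → essential)
  8 | -000,1--0
  14 | 1--0  (sole → essential)
Essential prime implicants: 0111, 1--0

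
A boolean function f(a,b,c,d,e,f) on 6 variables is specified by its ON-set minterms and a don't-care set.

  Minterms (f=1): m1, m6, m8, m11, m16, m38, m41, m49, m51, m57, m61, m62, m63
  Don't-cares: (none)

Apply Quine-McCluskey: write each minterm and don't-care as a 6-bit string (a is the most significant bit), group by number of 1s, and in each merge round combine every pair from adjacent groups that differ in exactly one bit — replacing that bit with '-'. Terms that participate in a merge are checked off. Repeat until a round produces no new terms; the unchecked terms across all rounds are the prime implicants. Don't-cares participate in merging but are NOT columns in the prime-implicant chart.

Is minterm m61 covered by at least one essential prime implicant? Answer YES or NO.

NO

Round 0: 000001 000110✓ 001000 001011 010000 100110✓ 101001✓ 110001✓ 110011✓ 111001✓ 111101✓ 111110✓ 111111✓
Round 1: -00110 1-1001 11-001 1100-1 111-01 1111-1 11111-
PIs = {-00110, 000001, 001000, 001011, 010000, 1-1001, 11-001, 1100-1, 111-01, 1111-1, 11111-}
Coverage chart:
  m1: 000001 ←essential
  m6: -00110 ←essential
  m8: 001000 ←essential
  m11: 001011 ←essential
  m16: 010000 ←essential
  m38: -00110 ←essential
  m41: 1-1001 ←essential
  m49: 11-001,1100-1
  m51: 1100-1 ←essential
  m57: 1-1001,11-001,111-01
  m61: 111-01,1111-1
  m62: 11111- ←essential
  m63: 1111-1,11111-
Essential: -00110, 000001, 001000, 001011, 010000, 1-1001, 1100-1, 11111-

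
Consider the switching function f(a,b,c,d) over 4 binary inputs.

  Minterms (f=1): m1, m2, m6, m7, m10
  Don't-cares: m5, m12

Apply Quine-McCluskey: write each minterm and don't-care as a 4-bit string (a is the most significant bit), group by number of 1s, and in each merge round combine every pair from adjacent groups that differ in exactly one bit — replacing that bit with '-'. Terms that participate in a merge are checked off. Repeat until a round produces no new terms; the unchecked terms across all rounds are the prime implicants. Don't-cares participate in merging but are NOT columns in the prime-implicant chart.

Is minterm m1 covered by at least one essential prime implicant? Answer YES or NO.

YES

[col 0] 0001*, 0010*, 0101*, 0110*, 0111*, 1010*, 1100
[col 1] -010, 0-01, 0-10, 01-1, 011-
Prime implicants: -010, 0-01, 0-10, 01-1, 011-, 1100
PI chart (minterm → PIs covering it):
  1 | 0-01  (sole → essential)
  2 | -010,0-10
  6 | 0-10,011-
  7 | 01-1,011-
  10 | -010  (sole → essential)
Essential prime implicants: -010, 0-01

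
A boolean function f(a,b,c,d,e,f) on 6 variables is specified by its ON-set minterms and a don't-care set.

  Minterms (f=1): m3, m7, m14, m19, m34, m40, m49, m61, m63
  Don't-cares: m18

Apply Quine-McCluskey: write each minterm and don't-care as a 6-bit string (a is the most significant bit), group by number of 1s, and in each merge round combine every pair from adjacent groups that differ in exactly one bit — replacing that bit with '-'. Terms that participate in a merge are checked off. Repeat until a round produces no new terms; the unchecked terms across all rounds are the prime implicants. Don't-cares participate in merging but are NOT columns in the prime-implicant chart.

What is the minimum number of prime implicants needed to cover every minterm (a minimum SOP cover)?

7

size-2^0 implicants → 000011(✓)  000111(✓)  001110  010010(✓)  010011(✓)  100010  101000  110001  111101(✓)  111111(✓)
size-2^1 implicants → 0-0011  000-11  01001-  1111-1
Unchecked terms (primes): 0-0011, 000-11, 001110, 01001-, 100010, 101000, 110001, 1111-1
Minterm coverage:
  m3 ⊆ 0-0011,000-11
  m7 ⊆ 000-11 [E]
  m14 ⊆ 001110 [E]
  m19 ⊆ 0-0011,01001-
  m34 ⊆ 100010 [E]
  m40 ⊆ 101000 [E]
  m49 ⊆ 110001 [E]
  m61 ⊆ 1111-1 [E]
  m63 ⊆ 1111-1 [E]
E = {000-11, 001110, 100010, 101000, 110001, 1111-1}
Petrick residual → 0-0011
Cover = a'c'd'ef + a'b'c'ef + a'b'cdef' + ab'c'd'ef' + ab'cd'e'f' + abc'd'e'f + abcdf  |cover|=7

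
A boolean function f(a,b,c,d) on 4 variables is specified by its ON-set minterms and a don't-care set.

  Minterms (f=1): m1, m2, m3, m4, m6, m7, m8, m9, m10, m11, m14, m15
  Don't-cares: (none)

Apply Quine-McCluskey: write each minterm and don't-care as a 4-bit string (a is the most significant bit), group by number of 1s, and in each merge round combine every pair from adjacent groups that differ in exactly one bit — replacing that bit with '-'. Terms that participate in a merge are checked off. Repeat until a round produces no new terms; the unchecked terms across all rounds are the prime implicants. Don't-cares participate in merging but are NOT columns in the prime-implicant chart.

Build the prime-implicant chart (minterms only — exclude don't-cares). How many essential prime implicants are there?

4

Round 0: 0001✓ 0010✓ 0011✓ 0100✓ 0110✓ 0111✓ 1000✓ 1001✓ 1010✓ 1011✓ 1110✓ 1111✓
Round 1: -001✓ -010✓ -011✓ -110✓ -111✓ 0-10✓ 0-11✓ 00-1✓ 001-✓ 01-0 011-✓ 1-10✓ 1-11✓ 10-0✓ 10-1✓ 100-✓ 101-✓ 111-✓
Round 2: --10✓ --11✓ -0-1 -01-✓ -11-✓ 0-1-✓ 1-1-✓ 10--
Round 3: --1-
PIs = {--1-, -0-1, 01-0, 10--}
Coverage chart:
  m1: -0-1 ←essential
  m2: --1- ←essential
  m3: --1-,-0-1
  m4: 01-0 ←essential
  m6: --1-,01-0
  m7: --1- ←essential
  m8: 10-- ←essential
  m9: -0-1,10--
  m10: --1-,10--
  m11: --1-,-0-1,10--
  m14: --1- ←essential
  m15: --1- ←essential
Essential: --1-, -0-1, 01-0, 10--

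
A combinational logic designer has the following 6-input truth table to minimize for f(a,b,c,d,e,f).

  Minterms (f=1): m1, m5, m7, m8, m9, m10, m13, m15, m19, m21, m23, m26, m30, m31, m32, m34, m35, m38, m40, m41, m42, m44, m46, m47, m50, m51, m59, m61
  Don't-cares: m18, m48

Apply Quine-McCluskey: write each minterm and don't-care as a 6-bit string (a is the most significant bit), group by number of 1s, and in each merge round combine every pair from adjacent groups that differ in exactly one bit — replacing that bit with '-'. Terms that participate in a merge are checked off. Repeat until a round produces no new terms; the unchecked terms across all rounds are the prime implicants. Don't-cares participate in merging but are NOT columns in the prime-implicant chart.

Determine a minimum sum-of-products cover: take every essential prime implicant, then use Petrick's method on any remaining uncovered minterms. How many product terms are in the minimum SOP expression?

size-2^0 implicants → 000001(✓)  000101(✓)  000111(✓)  001000(✓)  001001(✓)  001010(✓)  001101(✓)  001111(✓)  010010(✓)  010011(✓)  010101(✓)  010111(✓)  011010(✓)  011110(✓)  011111(✓)  100000(✓)  100010(✓)  100011(✓)  100110(✓)  101000(✓)  101001(✓)  101010(✓)  101100(✓)  101110(✓)  101111(✓)  110000(✓)  110010(✓)  110011(✓)  111011(✓)  111101
size-2^1 implicants → -01000(✓)  -01001(✓)  -01010(✓)  -01111  -10010(✓)  -10011(✓)  0-0101(✓)  0-0111(✓)  0-1010  0-1111(✓)  00-001(✓)  00-101(✓)  00-111(✓)  000-01(✓)  0001-1(✓)  001-01(✓)  0010-0(✓)  00100-(✓)  0011-1(✓)  01-010  01-111(✓)  010-11  01001-(✓)  0101-1(✓)  011-10  01111-  1-0000(✓)  1-0010(✓)  1-0011(✓)  10-000(✓)  10-010(✓)  10-110(✓)  100-10(✓)  1000-0(✓)  10001-(✓)  101-00(✓)  101-10(✓)  1010-0(✓)  10100-(✓)  1011-0(✓)  10111-  11-011  1100-0(✓)  11001-(✓)
size-2^2 implicants → -010-0  -0100-  -1001-  0--111  0-01-1  00--01  00-1-1  1-00-0  1-001-  10--10  10-0-0  101--0
Unchecked terms (primes): -010-0, -0100-, -01111, -1001-, 0--111, 0-01-1, 0-1010, 00--01, 00-1-1, 01-010, 010-11, 011-10, 01111-, 1-00-0, 1-001-, 10--10, 10-0-0, 101--0, 10111-, 11-011, 111101
Minterm coverage:
  m1 ⊆ 00--01 [E]
  m5 ⊆ 0-01-1,00--01,00-1-1
  m7 ⊆ 0--111,0-01-1,00-1-1
  m8 ⊆ -010-0,-0100-
  m9 ⊆ -0100-,00--01
  m10 ⊆ -010-0,0-1010
  m13 ⊆ 00--01,00-1-1
  m15 ⊆ -01111,0--111,00-1-1
  m19 ⊆ -1001-,010-11
  m21 ⊆ 0-01-1 [E]
  m23 ⊆ 0--111,0-01-1,010-11
  m26 ⊆ 0-1010,01-010,011-10
  m30 ⊆ 011-10,01111-
  m31 ⊆ 0--111,01111-
  m32 ⊆ 1-00-0,10-0-0
  m34 ⊆ 1-00-0,1-001-,10--10,10-0-0
  m35 ⊆ 1-001- [E]
  m38 ⊆ 10--10 [E]
  m40 ⊆ -010-0,-0100-,10-0-0,101--0
  m41 ⊆ -0100- [E]
  m42 ⊆ -010-0,10--10,10-0-0,101--0
  m44 ⊆ 101--0 [E]
  m46 ⊆ 10--10,101--0,10111-
  m47 ⊆ -01111,10111-
  m50 ⊆ -1001-,1-00-0,1-001-
  m51 ⊆ -1001-,1-001-,11-011
  m59 ⊆ 11-011 [E]
  m61 ⊆ 111101 [E]
E = {-0100-, 0-01-1, 00--01, 1-001-, 10--10, 101--0, 11-011, 111101}
Petrick residual → -01111, -1001-, 0-1010, 01111-, 1-00-0
Cover = b'cd'e' + b'cdef + bc'd'e + a'c'df + a'cd'ef' + a'b'e'f + a'bcde + ac'd'f' + ac'd'e + ab'ef' + ab'cf' + abd'ef + abcde'f  |cover|=13

13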